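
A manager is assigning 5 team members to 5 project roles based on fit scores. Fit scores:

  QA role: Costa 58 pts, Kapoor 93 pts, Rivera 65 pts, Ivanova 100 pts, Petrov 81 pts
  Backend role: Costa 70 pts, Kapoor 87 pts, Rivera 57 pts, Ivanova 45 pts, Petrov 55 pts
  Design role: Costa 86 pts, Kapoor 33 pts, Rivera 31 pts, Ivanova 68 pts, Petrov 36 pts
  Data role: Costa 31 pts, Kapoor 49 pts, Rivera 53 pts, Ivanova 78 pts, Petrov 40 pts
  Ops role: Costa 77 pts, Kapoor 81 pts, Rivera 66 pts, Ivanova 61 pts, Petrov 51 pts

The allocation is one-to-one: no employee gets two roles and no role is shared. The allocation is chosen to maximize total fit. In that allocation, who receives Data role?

Ivanova receives Data role.

Treat this as an assignment problem: match each employee to one role.
Optimal: Costa→Design role (86 pts), Kapoor→Backend role (87 pts), Rivera→Ops role (66 pts), Ivanova→Data role (78 pts), Petrov→QA role (81 pts) — total 86+87+66+78+81 = 398 pts.
Next-best assignment: Costa→Design role, Kapoor→Ops role, Rivera→Backend role, Ivanova→Data role, Petrov→QA role = 383 pts.
Ivanova's own top role is QA role (100 pts), but forcing Ivanova→QA role and reassigning the rest optimally gives only 379 pts — worse by 19.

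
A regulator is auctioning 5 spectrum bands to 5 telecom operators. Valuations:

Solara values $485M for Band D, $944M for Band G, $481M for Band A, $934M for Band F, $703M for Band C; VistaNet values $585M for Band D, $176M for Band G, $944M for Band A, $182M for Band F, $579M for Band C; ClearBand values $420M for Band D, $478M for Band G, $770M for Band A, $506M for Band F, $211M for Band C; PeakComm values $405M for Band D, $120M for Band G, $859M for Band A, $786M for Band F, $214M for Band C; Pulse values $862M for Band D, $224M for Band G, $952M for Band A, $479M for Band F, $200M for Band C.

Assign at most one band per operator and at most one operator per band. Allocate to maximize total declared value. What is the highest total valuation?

Optimal: Solara→Band G ($944M), VistaNet→Band C ($579M), ClearBand→Band A ($770M), PeakComm→Band F ($786M), Pulse→Band D ($862M) — total 944+579+770+786+862 = $3941M.
Column-greedy (each band in turn goes to its best remaining operator) gives $3747M, worse by 194.
Every other assignment is strictly worse.

Max total: $3941M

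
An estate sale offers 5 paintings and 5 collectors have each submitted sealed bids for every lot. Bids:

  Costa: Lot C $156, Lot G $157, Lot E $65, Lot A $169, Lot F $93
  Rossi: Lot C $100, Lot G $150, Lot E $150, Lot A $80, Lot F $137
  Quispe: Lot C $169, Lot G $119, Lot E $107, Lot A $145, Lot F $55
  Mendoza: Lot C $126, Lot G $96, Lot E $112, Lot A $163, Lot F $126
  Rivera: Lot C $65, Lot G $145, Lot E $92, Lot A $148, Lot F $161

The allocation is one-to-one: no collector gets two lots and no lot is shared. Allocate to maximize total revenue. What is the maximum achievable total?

Max total: $800

Optimal: Costa→Lot G ($157), Rossi→Lot E ($150), Quispe→Lot C ($169), Mendoza→Lot A ($163), Rivera→Lot F ($161) — total 157+150+169+163+161 = $800.
Max-entry greedy (repeatedly take the single best remaining cell) gives $761, worse by 39.
Next-best assignment: Costa→Lot A, Rossi→Lot G, Quispe→Lot C, Mendoza→Lot E, Rivera→Lot F = $761.
Every other assignment is strictly worse.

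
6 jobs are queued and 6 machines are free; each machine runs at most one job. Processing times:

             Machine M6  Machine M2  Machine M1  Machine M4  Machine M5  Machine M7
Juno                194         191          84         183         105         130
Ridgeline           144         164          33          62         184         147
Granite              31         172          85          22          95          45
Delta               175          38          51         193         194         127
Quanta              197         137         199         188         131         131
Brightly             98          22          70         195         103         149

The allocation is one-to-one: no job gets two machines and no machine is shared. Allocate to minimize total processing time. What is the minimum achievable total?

Minimum total: 402 min

Optimal: Juno→Machine M5 (105 min), Ridgeline→Machine M4 (62 min), Granite→Machine M6 (31 min), Delta→Machine M1 (51 min), Quanta→Machine M7 (131 min), Brightly→Machine M2 (22 min) — total 105+62+31+51+131+22 = 402 min.
Checked against all permutations: 402 min is optimal.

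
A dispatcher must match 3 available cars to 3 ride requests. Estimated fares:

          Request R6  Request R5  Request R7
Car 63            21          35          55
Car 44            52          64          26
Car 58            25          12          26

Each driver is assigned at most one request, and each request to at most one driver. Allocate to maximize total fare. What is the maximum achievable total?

Max total: $144

Optimal: Car 63→Request R7 ($55), Car 44→Request R5 ($64), Car 58→Request R6 ($25) — total 55+64+25 = $144.
Column-greedy (each request in turn goes to its best remaining driver) gives $113, worse by 31.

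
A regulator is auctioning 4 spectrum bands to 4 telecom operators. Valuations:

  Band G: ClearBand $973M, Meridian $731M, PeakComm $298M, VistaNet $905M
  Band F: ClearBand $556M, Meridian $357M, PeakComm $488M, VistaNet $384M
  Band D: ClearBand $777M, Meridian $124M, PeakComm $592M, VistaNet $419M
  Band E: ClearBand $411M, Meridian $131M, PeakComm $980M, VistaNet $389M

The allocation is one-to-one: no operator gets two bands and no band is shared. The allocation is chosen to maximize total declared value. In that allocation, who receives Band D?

Optimal: ClearBand→Band D ($777M), Meridian→Band F ($357M), PeakComm→Band E ($980M), VistaNet→Band G ($905M) — total 777+357+980+905 = $3019M.
Column-greedy (each band in turn goes to its best remaining operator) gives $2011M, worse by 1008.
Swapping PeakComm↔Meridian (PeakComm→Band F $488M, Meridian→Band E $131M) loses 718.
ClearBand's own top band is Band G ($973M), but forcing ClearBand→Band G and reassigning the rest optimally gives only $2729M — worse by 290.

ClearBand receives Band D.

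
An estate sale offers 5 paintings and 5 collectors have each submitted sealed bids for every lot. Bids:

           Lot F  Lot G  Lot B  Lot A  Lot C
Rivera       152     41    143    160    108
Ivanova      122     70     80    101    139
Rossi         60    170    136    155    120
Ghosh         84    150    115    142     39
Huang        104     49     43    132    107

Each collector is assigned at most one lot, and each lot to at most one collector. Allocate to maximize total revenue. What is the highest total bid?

Maximum total: $709

This is a one-to-one assignment (maximum-weight bipartite matching).
Optimal: Rivera→Lot F ($152), Ivanova→Lot C ($139), Rossi→Lot B ($136), Ghosh→Lot G ($150), Huang→Lot A ($132) — total 152+139+136+150+132 = $709.
Column-greedy (each lot in turn goes to its best remaining collector) gives $708, worse by 1.
Next-best assignment: Rivera→Lot F, Ivanova→Lot C, Rossi→Lot G, Ghosh→Lot B, Huang→Lot A = $708.
Swapping Ghosh↔Huang (Ghosh→Lot A $142, Huang→Lot G $49) loses 91.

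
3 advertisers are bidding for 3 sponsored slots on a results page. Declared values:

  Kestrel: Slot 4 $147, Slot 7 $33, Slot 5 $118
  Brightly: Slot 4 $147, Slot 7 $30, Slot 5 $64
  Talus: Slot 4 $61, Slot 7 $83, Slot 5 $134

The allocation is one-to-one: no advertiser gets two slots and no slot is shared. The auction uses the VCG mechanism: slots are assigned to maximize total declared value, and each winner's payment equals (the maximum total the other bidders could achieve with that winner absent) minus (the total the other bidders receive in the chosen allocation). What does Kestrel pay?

Kestrel pays $51.

Efficient allocation: Kestrel→Slot 5 ($118), Brightly→Slot 4 ($147), Talus→Slot 7 ($83); total welfare W = $348.
Kestrel receives Slot 5 at value $118, so the others get W − 118 = $230.
Without Kestrel: best allocation of the remaining 2 bidders over all 3 slots is Brightly→Slot 4 ($147), Talus→Slot 5 ($134), total $281.
VCG payment = (others' best without Kestrel) − (others' welfare with Kestrel) = 281 − 230 = $51.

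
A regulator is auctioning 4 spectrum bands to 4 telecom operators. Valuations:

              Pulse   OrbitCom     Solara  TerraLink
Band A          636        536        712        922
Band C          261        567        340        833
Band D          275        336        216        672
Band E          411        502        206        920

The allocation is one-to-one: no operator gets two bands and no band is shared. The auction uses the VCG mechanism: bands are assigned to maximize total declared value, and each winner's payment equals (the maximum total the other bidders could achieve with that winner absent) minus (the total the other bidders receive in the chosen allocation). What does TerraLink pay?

Efficient allocation: Pulse→Band D ($275M), OrbitCom→Band C ($567M), Solara→Band A ($712M), TerraLink→Band E ($920M); total welfare W = $2474M.
TerraLink receives Band E at value $920M, so the others get W − 920 = $1554M.
Without TerraLink: best allocation of the remaining 3 bidders over all 4 bands is Pulse→Band E ($411M), OrbitCom→Band C ($567M), Solara→Band A ($712M), total $1690M.
VCG payment = (others' best without TerraLink) − (others' welfare with TerraLink) = 1690 − 1554 = $136M.

TerraLink pays $136M.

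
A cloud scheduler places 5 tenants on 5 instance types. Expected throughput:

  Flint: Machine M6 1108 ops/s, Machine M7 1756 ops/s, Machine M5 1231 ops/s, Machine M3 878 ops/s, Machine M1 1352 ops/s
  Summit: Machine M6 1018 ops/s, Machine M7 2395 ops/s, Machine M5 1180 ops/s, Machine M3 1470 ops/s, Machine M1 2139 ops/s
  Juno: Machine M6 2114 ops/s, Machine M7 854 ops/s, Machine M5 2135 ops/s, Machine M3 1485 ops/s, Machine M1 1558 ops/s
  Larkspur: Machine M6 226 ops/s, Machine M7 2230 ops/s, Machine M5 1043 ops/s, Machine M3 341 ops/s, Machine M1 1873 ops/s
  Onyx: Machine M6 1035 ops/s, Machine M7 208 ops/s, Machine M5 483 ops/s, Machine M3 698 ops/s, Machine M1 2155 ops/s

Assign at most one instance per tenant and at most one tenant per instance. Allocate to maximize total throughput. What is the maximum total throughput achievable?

Max total: 9200 ops/s

Optimal: Flint→Machine M5 (1231 ops/s), Summit→Machine M3 (1470 ops/s), Juno→Machine M6 (2114 ops/s), Larkspur→Machine M7 (2230 ops/s), Onyx→Machine M1 (2155 ops/s) — total 1231+1470+2114+2230+2155 = 9200 ops/s.
Next-best assignment: Flint→Machine M6, Summit→Machine M3, Juno→Machine M5, Larkspur→Machine M7, Onyx→Machine M1 = 9098 ops/s.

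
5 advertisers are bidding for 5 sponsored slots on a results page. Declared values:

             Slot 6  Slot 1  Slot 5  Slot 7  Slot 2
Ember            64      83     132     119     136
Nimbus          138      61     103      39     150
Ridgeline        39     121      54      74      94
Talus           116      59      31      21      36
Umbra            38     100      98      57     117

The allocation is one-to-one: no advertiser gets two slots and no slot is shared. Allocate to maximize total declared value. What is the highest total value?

Max total: $604

Treat this as an assignment problem: match each advertiser to one slot.
Optimal: Ember→Slot 7 ($119), Nimbus→Slot 2 ($150), Ridgeline→Slot 1 ($121), Talus→Slot 6 ($116), Umbra→Slot 5 ($98) — total 119+150+121+116+98 = $604.
Row-greedy (each advertiser in turn takes its best remaining slot) gives $483, worse by 121.
No other one-to-one assignment exceeds $604.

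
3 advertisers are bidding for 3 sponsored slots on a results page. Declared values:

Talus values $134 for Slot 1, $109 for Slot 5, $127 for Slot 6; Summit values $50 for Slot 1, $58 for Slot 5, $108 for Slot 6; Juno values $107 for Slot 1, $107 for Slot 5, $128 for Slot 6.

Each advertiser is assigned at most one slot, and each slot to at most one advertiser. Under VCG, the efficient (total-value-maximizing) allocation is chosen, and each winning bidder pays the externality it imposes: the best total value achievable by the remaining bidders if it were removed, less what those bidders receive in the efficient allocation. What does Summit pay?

Efficient allocation: Talus→Slot 1 ($134), Summit→Slot 6 ($108), Juno→Slot 5 ($107); total welfare W = $349.
Summit receives Slot 6 at value $108, so the others get W − 108 = $241.
Without Summit: best allocation of the remaining 2 bidders over all 3 slots is Talus→Slot 1 ($134), Juno→Slot 6 ($128), total $262.
VCG payment = (others' best without Summit) − (others' welfare with Summit) = 262 − 241 = $21.

Summit pays $21.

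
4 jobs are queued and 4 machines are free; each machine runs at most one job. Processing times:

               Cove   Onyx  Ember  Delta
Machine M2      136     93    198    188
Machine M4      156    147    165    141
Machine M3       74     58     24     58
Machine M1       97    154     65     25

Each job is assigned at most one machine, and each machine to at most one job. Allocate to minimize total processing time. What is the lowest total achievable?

Min total: 298 min

Optimal: Cove→Machine M4 (156 min), Onyx→Machine M2 (93 min), Ember→Machine M3 (24 min), Delta→Machine M1 (25 min) — total 156+93+24+25 = 298 min.
Row-greedy (each job in turn takes its cheapest remaining machine) gives 373 min, worse by 75.
Checked against all permutations: 298 min is optimal.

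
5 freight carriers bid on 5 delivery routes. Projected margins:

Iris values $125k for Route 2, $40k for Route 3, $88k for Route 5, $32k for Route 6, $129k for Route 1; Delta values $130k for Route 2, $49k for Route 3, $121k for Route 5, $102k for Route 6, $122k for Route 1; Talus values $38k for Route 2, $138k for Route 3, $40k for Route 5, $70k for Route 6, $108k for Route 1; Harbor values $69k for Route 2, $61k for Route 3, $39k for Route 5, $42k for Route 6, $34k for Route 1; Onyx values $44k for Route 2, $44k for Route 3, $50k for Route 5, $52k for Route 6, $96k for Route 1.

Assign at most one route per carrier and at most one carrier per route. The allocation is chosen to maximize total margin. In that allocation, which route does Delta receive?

Delta receives Route 5.

Treat this as an assignment problem: match each carrier to one route.
Optimal: Iris→Route 2 ($125k), Delta→Route 5 ($121k), Talus→Route 3 ($138k), Harbor→Route 6 ($42k), Onyx→Route 1 ($96k) — total 125+121+138+42+96 = $522k.
Column-greedy (each route in turn goes to its best remaining carrier) gives $442k, worse by 80.
Next-best assignment: Iris→Route 1, Delta→Route 5, Talus→Route 3, Harbor→Route 2, Onyx→Route 6 = $509k.
No other one-to-one assignment exceeds $522k.
Delta's own top route is Route 2 ($130k), but forcing Delta→Route 2 and reassigning the rest optimally gives only $494k — worse by 28.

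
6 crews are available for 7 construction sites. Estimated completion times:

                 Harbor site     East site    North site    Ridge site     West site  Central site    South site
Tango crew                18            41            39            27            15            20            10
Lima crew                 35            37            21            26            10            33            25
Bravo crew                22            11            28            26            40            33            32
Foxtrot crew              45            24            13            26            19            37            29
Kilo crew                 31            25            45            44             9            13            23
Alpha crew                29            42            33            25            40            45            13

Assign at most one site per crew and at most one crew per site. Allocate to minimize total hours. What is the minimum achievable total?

Optimal: Tango crew→Harbor site (18 hours), Lima crew→West site (10 hours), Bravo crew→East site (11 hours), Foxtrot crew→North site (13 hours), Kilo crew→Central site (13 hours), Alpha crew→South site (13 hours) — total 18+10+11+13+13+13 = 78 hours.
Min-entry greedy (repeatedly take the single cheapest remaining cell) gives 101 hours, worse by 23.
Next-best assignment: Tango crew→South site, Lima crew→West site, Bravo crew→East site, Foxtrot crew→North site, Kilo crew→Central site, Alpha crew→Ridge site = 82 hours.
Checked against all permutations: 78 hours is optimal.

Min total: 78 hours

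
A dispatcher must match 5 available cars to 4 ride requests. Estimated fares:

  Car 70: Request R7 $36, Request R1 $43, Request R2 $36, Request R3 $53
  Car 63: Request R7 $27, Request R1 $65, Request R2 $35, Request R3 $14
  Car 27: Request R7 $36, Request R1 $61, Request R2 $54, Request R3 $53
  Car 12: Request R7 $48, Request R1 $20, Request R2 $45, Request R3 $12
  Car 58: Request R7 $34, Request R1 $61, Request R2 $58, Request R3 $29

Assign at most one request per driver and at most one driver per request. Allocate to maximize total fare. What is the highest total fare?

Maximum total: $224

Optimal: Car 12→Request R7 ($48), Car 63→Request R1 ($65), Car 58→Request R2 ($58), Car 70→Request R3 ($53) — total 48+65+58+53 = $224.
Row-greedy (each driver in turn takes its best remaining request) gives $220, worse by 4.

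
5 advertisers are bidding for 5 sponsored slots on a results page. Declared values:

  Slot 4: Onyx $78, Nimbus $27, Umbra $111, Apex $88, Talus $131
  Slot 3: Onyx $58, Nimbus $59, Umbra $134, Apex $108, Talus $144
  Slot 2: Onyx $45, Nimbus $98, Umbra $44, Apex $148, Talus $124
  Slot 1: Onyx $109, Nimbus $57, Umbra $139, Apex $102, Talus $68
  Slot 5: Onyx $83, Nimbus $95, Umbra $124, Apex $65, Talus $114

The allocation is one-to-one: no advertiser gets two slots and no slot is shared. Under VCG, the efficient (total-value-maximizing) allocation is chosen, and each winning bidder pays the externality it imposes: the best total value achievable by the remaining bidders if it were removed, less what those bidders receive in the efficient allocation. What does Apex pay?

Efficient allocation: Onyx→Slot 1 ($109), Nimbus→Slot 5 ($95), Umbra→Slot 3 ($134), Apex→Slot 2 ($148), Talus→Slot 4 ($131); total welfare W = $617.
Apex receives Slot 2 at value $148, so the others get W − 148 = $469.
Without Apex: best allocation of the remaining 4 bidders over all 5 slots is Onyx→Slot 1 ($109), Nimbus→Slot 2 ($98), Umbra→Slot 5 ($124), Talus→Slot 3 ($144), total $475.
VCG payment = (others' best without Apex) − (others' welfare with Apex) = 475 − 469 = $6.

Apex pays $6.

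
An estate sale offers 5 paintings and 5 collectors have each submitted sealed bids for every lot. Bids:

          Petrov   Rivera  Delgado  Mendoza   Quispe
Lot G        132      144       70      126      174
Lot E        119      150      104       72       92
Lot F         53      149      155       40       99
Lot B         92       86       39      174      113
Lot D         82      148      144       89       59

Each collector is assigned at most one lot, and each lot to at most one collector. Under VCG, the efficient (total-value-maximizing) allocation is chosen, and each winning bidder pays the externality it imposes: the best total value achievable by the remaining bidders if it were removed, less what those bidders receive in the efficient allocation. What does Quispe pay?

Efficient allocation: Petrov→Lot E ($119), Rivera→Lot D ($148), Delgado→Lot F ($155), Mendoza→Lot B ($174), Quispe→Lot G ($174); total welfare W = $770.
Quispe receives Lot G at value $174, so the others get W − 174 = $596.
Without Quispe: best allocation of the remaining 4 bidders over all 5 lots is Petrov→Lot G ($132), Rivera→Lot E ($150), Delgado→Lot F ($155), Mendoza→Lot B ($174), total $611.
VCG payment = (others' best without Quispe) − (others' welfare with Quispe) = 611 − 596 = $15.

Quispe pays $15.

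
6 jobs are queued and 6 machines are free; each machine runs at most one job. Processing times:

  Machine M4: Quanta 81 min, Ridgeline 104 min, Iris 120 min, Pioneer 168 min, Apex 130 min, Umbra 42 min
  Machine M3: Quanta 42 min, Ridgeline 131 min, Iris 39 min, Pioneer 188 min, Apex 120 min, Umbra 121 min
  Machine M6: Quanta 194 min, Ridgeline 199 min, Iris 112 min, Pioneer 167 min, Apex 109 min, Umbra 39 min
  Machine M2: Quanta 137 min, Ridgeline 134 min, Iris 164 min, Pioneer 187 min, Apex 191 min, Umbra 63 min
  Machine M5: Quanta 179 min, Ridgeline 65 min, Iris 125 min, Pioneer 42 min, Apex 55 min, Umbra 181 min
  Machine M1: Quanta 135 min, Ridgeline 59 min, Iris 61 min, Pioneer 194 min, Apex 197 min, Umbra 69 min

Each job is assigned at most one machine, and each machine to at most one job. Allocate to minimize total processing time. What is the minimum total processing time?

Optimal: Quanta→Machine M4 (81 min), Ridgeline→Machine M1 (59 min), Iris→Machine M3 (39 min), Pioneer→Machine M5 (42 min), Apex→Machine M6 (109 min), Umbra→Machine M2 (63 min) — total 81+59+39+42+109+63 = 393 min.
Row-greedy (each job in turn takes its cheapest remaining machine) gives 448 min, worse by 55.
Next-best assignment: Quanta→Machine M3, Ridgeline→Machine M4, Iris→Machine M1, Pioneer→Machine M5, Apex→Machine M6, Umbra→Machine M2 = 421 min.
Swapping Iris↔Apex (Iris→Machine M6 112 min, Apex→Machine M3 120 min) adds 84.

Min total: 393 min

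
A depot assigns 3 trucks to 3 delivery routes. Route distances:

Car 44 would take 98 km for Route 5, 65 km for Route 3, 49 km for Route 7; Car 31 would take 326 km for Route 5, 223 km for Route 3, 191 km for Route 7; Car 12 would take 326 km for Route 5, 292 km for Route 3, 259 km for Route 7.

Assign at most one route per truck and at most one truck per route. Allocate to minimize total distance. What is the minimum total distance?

This is a one-to-one assignment (minimum-cost bipartite matching).
Optimal: Car 44→Route 5 (98 km), Car 31→Route 3 (223 km), Car 12→Route 7 (259 km) — total 98+223+259 = 580 km.
Min-entry greedy (repeatedly take the single cheapest remaining cell) gives 598 km, worse by 18.
Next-best assignment: Car 44→Route 5, Car 31→Route 7, Car 12→Route 3 = 581 km.
Swapping Car 31↔Car 44 (Car 31→Route 5 326 km, Car 44→Route 3 65 km) adds 70.

Minimum total: 580 km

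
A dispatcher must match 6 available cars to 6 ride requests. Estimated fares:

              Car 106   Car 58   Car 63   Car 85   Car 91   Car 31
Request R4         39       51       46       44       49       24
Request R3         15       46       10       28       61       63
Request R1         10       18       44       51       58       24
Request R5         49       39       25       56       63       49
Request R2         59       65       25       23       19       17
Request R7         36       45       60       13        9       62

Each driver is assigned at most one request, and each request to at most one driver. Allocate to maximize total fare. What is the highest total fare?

Maximum total: $347

Treat this as an assignment problem: match each driver to one request.
Optimal: Car 106→Request R2 ($59), Car 58→Request R4 ($51), Car 63→Request R7 ($60), Car 85→Request R1 ($51), Car 91→Request R5 ($63), Car 31→Request R3 ($63) — total 59+51+60+51+63+63 = $347.
Row-greedy (each driver in turn takes its best remaining request) gives $311, worse by 36.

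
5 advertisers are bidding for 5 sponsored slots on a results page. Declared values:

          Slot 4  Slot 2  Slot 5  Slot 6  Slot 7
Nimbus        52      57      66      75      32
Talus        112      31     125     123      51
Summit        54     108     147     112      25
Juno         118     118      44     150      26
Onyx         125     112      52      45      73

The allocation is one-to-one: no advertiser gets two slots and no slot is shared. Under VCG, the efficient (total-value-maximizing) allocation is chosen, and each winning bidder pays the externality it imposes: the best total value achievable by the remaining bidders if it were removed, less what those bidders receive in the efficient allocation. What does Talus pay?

Talus pays $38.

Efficient allocation: Nimbus→Slot 7 ($32), Talus→Slot 4 ($112), Summit→Slot 5 ($147), Juno→Slot 6 ($150), Onyx→Slot 2 ($112); total welfare W = $553.
Talus receives Slot 4 at value $112, so the others get W − 112 = $441.
Without Talus: best allocation of the remaining 4 bidders over all 5 slots is Nimbus→Slot 2 ($57), Summit→Slot 5 ($147), Juno→Slot 6 ($150), Onyx→Slot 4 ($125), total $479.
VCG payment = (others' best without Talus) − (others' welfare with Talus) = 479 − 441 = $38.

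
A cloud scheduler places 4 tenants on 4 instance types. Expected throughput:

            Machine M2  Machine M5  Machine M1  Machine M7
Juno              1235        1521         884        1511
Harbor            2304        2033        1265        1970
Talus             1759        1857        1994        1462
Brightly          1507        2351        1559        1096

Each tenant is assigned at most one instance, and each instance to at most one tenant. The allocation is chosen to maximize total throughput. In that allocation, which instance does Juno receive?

Optimal: Juno→Machine M7 (1511 ops/s), Harbor→Machine M2 (2304 ops/s), Talus→Machine M1 (1994 ops/s), Brightly→Machine M5 (2351 ops/s) — total 1511+2304+1994+2351 = 8160 ops/s.
Row-greedy (each tenant in turn takes its best remaining instance) gives 6915 ops/s, worse by 1245.
Juno's own top instance is Machine M5 (1521 ops/s), but forcing Juno→Machine M5 and reassigning the rest optimally gives only 6992 ops/s — worse by 1168.

Juno receives Machine M7.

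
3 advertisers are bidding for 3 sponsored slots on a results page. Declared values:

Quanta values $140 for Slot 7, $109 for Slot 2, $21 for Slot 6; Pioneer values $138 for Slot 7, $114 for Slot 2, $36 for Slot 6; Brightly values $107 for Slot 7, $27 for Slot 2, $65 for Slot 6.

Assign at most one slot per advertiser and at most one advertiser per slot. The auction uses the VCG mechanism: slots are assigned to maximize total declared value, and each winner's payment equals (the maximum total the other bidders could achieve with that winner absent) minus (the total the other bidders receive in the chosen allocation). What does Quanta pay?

Efficient allocation: Quanta→Slot 7 ($140), Pioneer→Slot 2 ($114), Brightly→Slot 6 ($65); total welfare W = $319.
Quanta receives Slot 7 at value $140, so the others get W − 140 = $179.
Without Quanta: best allocation of the remaining 2 bidders over all 3 slots is Pioneer→Slot 2 ($114), Brightly→Slot 7 ($107), total $221.
VCG payment = (others' best without Quanta) − (others' welfare with Quanta) = 221 − 179 = $42.

Quanta pays $42.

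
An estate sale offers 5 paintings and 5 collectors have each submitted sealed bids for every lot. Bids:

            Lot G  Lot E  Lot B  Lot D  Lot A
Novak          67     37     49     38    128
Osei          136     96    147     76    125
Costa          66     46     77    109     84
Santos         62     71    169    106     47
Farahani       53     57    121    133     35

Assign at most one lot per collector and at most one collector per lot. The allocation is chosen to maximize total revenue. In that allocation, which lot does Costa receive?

Costa receives Lot E.

Optimal: Novak→Lot A ($128), Osei→Lot G ($136), Costa→Lot E ($46), Santos→Lot B ($169), Farahani→Lot D ($133) — total 128+136+46+169+133 = $612.
Column-greedy (each lot in turn goes to its best remaining collector) gives $565, worse by 47.
Next-best assignment: Novak→Lot A, Osei→Lot G, Costa→Lot D, Santos→Lot B, Farahani→Lot E = $599.
Checked against all permutations: $612 is optimal.
Costa's own top lot is Lot D ($109), but forcing Costa→Lot D and reassigning the rest optimally gives only $599 — worse by 13.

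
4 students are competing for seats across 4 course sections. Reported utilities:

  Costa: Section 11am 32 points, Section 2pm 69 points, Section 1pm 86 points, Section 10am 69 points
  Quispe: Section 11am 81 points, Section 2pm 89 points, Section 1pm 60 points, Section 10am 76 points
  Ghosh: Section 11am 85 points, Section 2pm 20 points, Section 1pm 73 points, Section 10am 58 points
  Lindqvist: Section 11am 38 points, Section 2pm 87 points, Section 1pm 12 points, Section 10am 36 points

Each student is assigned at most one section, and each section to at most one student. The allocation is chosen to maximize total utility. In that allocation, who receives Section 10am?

Quispe receives Section 10am.

Optimal: Costa→Section 1pm (86 points), Quispe→Section 10am (76 points), Ghosh→Section 11am (85 points), Lindqvist→Section 2pm (87 points) — total 86+76+85+87 = 334 points.
Max-entry greedy (repeatedly take the single best remaining cell) gives 296 points, worse by 38.
Swapping Quispe↔Costa (Quispe→Section 1pm 60 points, Costa→Section 10am 69 points) loses 33.
Quispe's own top section is Section 2pm (89 points), but forcing Quispe→Section 2pm and reassigning the rest optimally gives only 296 points — worse by 38.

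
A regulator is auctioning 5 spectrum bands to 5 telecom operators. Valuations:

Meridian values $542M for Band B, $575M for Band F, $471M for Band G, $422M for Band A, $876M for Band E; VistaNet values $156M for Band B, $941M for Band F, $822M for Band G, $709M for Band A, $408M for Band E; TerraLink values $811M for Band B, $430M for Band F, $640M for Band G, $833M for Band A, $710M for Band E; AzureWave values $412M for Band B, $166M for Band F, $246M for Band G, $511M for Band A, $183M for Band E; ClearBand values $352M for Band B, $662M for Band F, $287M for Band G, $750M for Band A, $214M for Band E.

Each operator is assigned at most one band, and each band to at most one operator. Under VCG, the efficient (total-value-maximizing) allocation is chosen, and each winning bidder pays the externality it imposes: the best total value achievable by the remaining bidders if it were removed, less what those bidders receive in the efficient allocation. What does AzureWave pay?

AzureWave pays $207M.

Efficient allocation: Meridian→Band E ($876M), VistaNet→Band G ($822M), TerraLink→Band B ($811M), AzureWave→Band A ($511M), ClearBand→Band F ($662M); total welfare W = $3682M.
AzureWave receives Band A at value $511M, so the others get W − 511 = $3171M.
Without AzureWave: best allocation of the remaining 4 bidders over all 5 bands is Meridian→Band E ($876M), VistaNet→Band F ($941M), TerraLink→Band B ($811M), ClearBand→Band A ($750M), total $3378M.
VCG payment = (others' best without AzureWave) − (others' welfare with AzureWave) = 3378 − 3171 = $207M.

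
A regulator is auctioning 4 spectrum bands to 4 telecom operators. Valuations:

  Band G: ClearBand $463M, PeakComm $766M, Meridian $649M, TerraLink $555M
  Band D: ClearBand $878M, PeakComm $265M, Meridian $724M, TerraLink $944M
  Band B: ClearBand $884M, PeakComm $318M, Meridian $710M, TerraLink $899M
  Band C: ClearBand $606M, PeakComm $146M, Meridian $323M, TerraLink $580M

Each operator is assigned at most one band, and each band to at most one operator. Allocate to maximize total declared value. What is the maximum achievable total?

Max total: $3026M

Optimal: ClearBand→Band C ($606M), PeakComm→Band G ($766M), Meridian→Band B ($710M), TerraLink→Band D ($944M) — total 606+766+710+944 = $3026M.
Max-entry greedy (repeatedly take the single best remaining cell) gives $2917M, worse by 109.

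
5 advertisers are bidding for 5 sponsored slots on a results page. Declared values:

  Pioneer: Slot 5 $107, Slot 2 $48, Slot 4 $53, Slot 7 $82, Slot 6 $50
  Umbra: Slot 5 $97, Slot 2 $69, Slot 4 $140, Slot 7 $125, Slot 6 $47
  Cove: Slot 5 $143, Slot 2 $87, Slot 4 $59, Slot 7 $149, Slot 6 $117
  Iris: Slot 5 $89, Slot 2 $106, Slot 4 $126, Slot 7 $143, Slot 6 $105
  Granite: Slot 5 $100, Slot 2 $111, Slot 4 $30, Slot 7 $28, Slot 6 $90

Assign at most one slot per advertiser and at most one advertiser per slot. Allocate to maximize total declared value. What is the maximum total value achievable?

Maximum total: $618

Optimal: Pioneer→Slot 5 ($107), Umbra→Slot 4 ($140), Cove→Slot 6 ($117), Iris→Slot 7 ($143), Granite→Slot 2 ($111) — total 107+140+117+143+111 = $618.
Row-greedy (each advertiser in turn takes its best remaining slot) gives $592, worse by 26.
No other one-to-one assignment exceeds $618.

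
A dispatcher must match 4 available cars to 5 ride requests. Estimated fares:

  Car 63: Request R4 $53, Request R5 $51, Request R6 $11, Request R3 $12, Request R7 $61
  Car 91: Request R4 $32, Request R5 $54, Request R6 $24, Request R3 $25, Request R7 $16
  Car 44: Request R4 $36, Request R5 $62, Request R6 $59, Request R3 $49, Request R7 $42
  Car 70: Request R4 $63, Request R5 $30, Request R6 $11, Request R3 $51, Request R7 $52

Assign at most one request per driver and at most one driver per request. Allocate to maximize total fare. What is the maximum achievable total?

This is the linear assignment problem.
Optimal: Car 63→Request R7 ($61), Car 91→Request R5 ($54), Car 44→Request R6 ($59), Car 70→Request R4 ($63) — total 61+54+59+63 = $237.
Swapping Car 44↔Car 91 (Car 44→Request R5 $62, Car 91→Request R6 $24) loses 27.
No other one-to-one assignment exceeds $237.

Maximum total: $237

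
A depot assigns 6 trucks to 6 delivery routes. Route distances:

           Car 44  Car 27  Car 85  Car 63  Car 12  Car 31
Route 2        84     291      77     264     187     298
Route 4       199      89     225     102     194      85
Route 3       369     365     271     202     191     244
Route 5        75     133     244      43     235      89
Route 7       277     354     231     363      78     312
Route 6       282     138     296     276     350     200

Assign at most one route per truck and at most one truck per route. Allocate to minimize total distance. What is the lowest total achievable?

This is the linear assignment problem.
Optimal: Car 44→Route 5 (75 km), Car 27→Route 6 (138 km), Car 85→Route 2 (77 km), Car 63→Route 3 (202 km), Car 12→Route 7 (78 km), Car 31→Route 4 (85 km) — total 75+138+77+202+78+85 = 655 km.
Checked against all permutations: 655 km is optimal.

Minimum total: 655 km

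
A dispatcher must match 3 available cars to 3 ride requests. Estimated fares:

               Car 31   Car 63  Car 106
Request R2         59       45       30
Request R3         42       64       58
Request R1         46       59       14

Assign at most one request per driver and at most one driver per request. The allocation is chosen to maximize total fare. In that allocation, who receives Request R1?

Car 63 receives Request R1.

Optimal: Car 31→Request R2 ($59), Car 63→Request R1 ($59), Car 106→Request R3 ($58) — total 59+59+58 = $176.
Column-greedy (each request in turn goes to its best remaining driver) gives $137, worse by 39.
Next-best assignment: Car 31→Request R1, Car 63→Request R2, Car 106→Request R3 = $149.
No other one-to-one assignment exceeds $176.
Car 63's own top request is Request R3 ($64), but forcing Car 63→Request R3 and reassigning the rest optimally gives only $140 — worse by 36.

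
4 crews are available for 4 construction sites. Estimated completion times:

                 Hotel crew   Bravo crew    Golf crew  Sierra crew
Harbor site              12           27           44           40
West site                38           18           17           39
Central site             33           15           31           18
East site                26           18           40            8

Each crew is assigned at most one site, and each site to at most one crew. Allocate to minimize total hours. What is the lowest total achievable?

Minimum total: 52 hours

This is the linear assignment problem.
Optimal: Hotel crew→Harbor site (12 hours), Bravo crew→Central site (15 hours), Golf crew→West site (17 hours), Sierra crew→East site (8 hours) — total 12+15+17+8 = 52 hours.
Next-best assignment: Hotel crew→Harbor site, Bravo crew→East site, Golf crew→West site, Sierra crew→Central site = 65 hours.
No other one-to-one assignment undercuts 52 hours.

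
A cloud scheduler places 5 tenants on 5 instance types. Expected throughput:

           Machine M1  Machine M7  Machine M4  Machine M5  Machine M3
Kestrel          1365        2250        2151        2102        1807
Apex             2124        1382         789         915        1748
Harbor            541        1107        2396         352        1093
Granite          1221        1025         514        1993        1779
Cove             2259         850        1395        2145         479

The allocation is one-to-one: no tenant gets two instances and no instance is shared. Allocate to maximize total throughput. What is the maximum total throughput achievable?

Max total: 10694 ops/s

Optimal: Kestrel→Machine M7 (2250 ops/s), Apex→Machine M1 (2124 ops/s), Harbor→Machine M4 (2396 ops/s), Granite→Machine M3 (1779 ops/s), Cove→Machine M5 (2145 ops/s) — total 2250+2124+2396+1779+2145 = 10694 ops/s.
Max-entry greedy (repeatedly take the single best remaining cell) gives 10646 ops/s, worse by 48.
No other one-to-one assignment exceeds 10694 ops/s.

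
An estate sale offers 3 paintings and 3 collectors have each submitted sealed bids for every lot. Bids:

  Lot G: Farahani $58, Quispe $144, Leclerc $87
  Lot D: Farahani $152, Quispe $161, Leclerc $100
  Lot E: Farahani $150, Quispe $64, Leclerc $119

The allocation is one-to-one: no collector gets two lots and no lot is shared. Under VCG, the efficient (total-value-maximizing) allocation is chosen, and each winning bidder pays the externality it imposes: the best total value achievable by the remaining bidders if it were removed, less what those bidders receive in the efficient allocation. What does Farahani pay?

Efficient allocation: Farahani→Lot D ($152), Quispe→Lot G ($144), Leclerc→Lot E ($119); total welfare W = $415.
Farahani receives Lot D at value $152, so the others get W − 152 = $263.
Without Farahani: best allocation of the remaining 2 bidders over all 3 lots is Quispe→Lot D ($161), Leclerc→Lot E ($119), total $280.
VCG payment = (others' best without Farahani) − (others' welfare with Farahani) = 280 − 263 = $17.

Farahani pays $17.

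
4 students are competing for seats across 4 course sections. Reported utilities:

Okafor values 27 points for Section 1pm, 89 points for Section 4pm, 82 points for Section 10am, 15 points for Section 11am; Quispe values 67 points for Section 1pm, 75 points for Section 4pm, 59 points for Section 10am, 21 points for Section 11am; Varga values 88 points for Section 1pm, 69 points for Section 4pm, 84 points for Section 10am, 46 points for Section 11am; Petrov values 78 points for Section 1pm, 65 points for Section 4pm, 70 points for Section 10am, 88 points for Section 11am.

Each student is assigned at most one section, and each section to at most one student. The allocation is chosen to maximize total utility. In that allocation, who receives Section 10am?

Okafor receives Section 10am.

This is a one-to-one assignment (maximum-weight bipartite matching).
Optimal: Okafor→Section 10am (82 points), Quispe→Section 4pm (75 points), Varga→Section 1pm (88 points), Petrov→Section 11am (88 points) — total 82+75+88+88 = 333 points.
Max-entry greedy (repeatedly take the single best remaining cell) gives 324 points, worse by 9.
Next-best assignment: Okafor→Section 4pm, Quispe→Section 1pm, Varga→Section 10am, Petrov→Section 11am = 328 points.
Swapping Okafor↔Quispe (Okafor→Section 4pm 89 points, Quispe→Section 10am 59 points) loses 9.
No other one-to-one assignment exceeds 333 points.
Okafor's own top section is Section 4pm (89 points), but forcing Okafor→Section 4pm and reassigning the rest optimally gives only 328 points — worse by 5.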